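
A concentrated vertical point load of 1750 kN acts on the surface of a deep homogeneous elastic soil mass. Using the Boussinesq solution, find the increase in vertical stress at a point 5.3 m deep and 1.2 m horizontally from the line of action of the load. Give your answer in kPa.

Δσ_z ≈ 26.3 kPa

Boussinesq vertical stress below a point load on an elastic half-space:
Δσ_z = 3P/(2πz²) · [1 + (r/z)²]^(−5/2)
r/z = 1.2/5.3 = 0.22642; [1+(r/z)²]^(−5/2) = 0.88251.
Δσ_z = 3×1750/(2π×5.3²) × 0.88251 = 29.746 × 0.88251 = 26.25 kPa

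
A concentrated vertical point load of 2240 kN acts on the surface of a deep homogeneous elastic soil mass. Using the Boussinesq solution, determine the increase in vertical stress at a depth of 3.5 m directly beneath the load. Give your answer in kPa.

Δσ_z ≈ 87.3 kPa

Boussinesq vertical stress below a point load on an elastic half-space:
Δσ_z = 3P/(2πz²) · [1 + (r/z)²]^(−5/2)
r/z = 0/3.5 = 0; [1+(r/z)²]^(−5/2) = 1.
Δσ_z = 3×2240/(2π×3.5²) × 1 = 87.308 × 1 = 87.31 kPa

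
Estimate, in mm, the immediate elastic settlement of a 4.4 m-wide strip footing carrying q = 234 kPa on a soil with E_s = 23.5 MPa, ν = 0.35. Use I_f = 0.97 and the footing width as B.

S_e ≈ 37.3 mm

Immediate (elastic) settlement: S_e = q·B·(1−ν²)/E_s · I_f.
E_s = 23.5 MPa = 23500 kPa.
S_e = 234 × 4.4 × (1 − 0.35²) / 23500 × 0.97
    = 234 × 4.4 × 0.8775 / 23500 × 0.97
    = 0.03729 m = 37.29 mm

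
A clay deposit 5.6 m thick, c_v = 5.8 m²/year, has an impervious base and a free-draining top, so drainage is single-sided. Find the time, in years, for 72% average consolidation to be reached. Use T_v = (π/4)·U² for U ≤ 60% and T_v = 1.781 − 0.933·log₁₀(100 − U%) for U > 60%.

t ≈ 2.33 years

Drainage path length: H_d = H = 5.6 m (single drainage).
U > 60%: T_v = 1.781 − 0.933·log₁₀(100 − 72) = 0.4308.
t = T_v·H_d²/c_v = 0.4308×5.6²/5.8 = 2.329 years.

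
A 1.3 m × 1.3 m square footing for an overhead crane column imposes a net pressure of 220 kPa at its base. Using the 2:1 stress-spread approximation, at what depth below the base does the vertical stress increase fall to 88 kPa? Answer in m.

2:1 spreading — at depth z the loaded area has grown by z in each plan dimension:
qB²/(B+z)² = Δσ_z ⇒ z = B(√(q/Δσ_z) − 1) = 1.3×(√(220/88) − 1) = 0.7555 m

z ≈ 0.755 m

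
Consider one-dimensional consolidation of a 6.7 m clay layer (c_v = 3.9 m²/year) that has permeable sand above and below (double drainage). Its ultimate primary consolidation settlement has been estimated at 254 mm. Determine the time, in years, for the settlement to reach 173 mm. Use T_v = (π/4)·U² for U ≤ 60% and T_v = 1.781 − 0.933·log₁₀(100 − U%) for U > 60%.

t ≈ 1.09 years

Drainage path length: H_d = H/2 = 3.35 m (double drainage).
U = S(t)/S_ult = 173/254 = 0.6811.
U > 60%: T_v = 1.781 − 0.933·log₁₀(100 − 68.11) = 0.37809.
t = T_v·H_d²/c_v = 0.37809×3.35²/3.9 = 1.088 years.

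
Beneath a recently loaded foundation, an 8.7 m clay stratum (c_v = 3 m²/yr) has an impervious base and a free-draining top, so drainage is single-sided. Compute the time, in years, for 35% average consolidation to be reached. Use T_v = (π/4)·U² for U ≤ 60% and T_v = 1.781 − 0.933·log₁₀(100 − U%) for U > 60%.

t ≈ 2.43 years

Drainage path length: H_d = H = 8.7 m (single drainage).
U ≤ 60%: T_v = (π/4)·U² = (π/4)×0.35² = 0.096211.
t = T_v·H_d²/c_v = 0.096211×8.7²/3 = 2.427 years.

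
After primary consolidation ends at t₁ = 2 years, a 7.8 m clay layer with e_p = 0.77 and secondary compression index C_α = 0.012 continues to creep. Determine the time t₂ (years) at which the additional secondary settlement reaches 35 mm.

t₂ ≈ 9.18 years

S_s = C_α·H/(1+e_p)·log₁₀(t₂/t₁) ⇒ log₁₀(t₂/t₁) = S_s·(1+e_p)/(C_α·H).
log₁₀(t₂/t₁) = 0.035 × (1+0.77) / (0.012×7.8) = 0.6619
t₂ = t₁ × 10^0.6619 = 2 × 4.59 = 9.181 years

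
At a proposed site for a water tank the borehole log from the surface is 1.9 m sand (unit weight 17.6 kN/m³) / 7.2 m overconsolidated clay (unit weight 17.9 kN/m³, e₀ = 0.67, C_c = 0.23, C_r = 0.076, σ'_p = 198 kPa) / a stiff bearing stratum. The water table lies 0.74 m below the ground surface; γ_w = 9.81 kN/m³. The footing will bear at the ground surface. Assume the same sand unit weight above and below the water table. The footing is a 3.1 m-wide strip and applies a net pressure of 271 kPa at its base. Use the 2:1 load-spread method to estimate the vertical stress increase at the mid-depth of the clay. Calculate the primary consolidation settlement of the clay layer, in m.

Mid-depth of clay below the ground surface: z = 1.9 + 7.2/2 = 5.5 m.
Total vertical stress at mid-clay: σ_v = 17.6×1.9 + 17.9×3.6 = 97.88 kPa.
Pore pressure: u = 9.81×(5.5 − 0.74) = 46.696 kPa.
Initial effective stress: σ'_0 = σ_v − u = 97.88 − 46.696 = 51.184 kPa.
Stress increase at mid-clay by the 2:1 spreading method:
Δσ = qB/(B+z) = 271×3.1/(3.1+5.5) = 97.686 kPa
Final effective stress: σ'_f = 51.184 + 97.686 = 148.87 kPa.
σ'_f = 148.87 ≤ σ'_p = 198 kPa, so the clay remains overconsolidated and only the recompression index applies:
S_c = C_r·H/(1+e₀)·log₁₀(σ'_f/σ'_0) = 0.076×7.2/1.67×log₁₀(148.87/51.184)
    = 0.32767 × 0.46367 = 0.1519 m

S_c ≈ 0.152 m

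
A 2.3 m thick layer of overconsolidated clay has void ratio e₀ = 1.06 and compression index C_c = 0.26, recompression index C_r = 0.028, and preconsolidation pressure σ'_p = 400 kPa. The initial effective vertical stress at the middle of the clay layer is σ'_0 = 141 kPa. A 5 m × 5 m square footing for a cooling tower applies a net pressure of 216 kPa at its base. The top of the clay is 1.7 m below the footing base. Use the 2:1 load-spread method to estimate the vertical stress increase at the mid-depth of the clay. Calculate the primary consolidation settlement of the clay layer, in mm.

S_c ≈ 6.56 mm

Mid-depth of clay below the footing base: z = 1.7 + 2.3/2 = 2.85 m.
Stress increase at mid-clay by the 2:1 spreading method:
Δσ = qBL/((B+z)(L+z)) = 216×5×5/((5+2.85)(5+2.85)) = 87.63 kPa
Final effective stress: σ'_f = 141 + 87.63 = 228.63 kPa.
σ'_f = 228.63 ≤ σ'_p = 400 kPa, so the clay remains overconsolidated and only the recompression index applies:
S_c = C_r·H/(1+e₀)·log₁₀(σ'_f/σ'_0) = 0.028×2.3/2.06×log₁₀(228.63/141)
    = 0.031262 × 0.20991 = 0.006562 m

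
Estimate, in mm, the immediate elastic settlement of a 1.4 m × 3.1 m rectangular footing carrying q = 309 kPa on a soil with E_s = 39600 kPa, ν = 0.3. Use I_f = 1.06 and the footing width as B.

S_e ≈ 10.5 mm

Immediate (elastic) settlement: S_e = q·B·(1−ν²)/E_s · I_f.
S_e = 309 × 1.4 × (1 − 0.3²) / 39600 × 1.06
    = 309 × 1.4 × 0.91 / 39600 × 1.06
    = 0.01054 m = 10.54 mm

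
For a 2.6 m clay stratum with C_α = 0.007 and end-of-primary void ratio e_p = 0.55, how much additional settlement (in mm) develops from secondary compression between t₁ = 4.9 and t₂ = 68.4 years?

Secondary compression: S_s = C_α·H/(1+e_p)·log₁₀(t₂/t₁)
S_s = 0.007×2.6/(1+0.55)×log₁₀(68.4/4.9)
    = 0.01174 × 1.145 = 0.01344 m

S_s ≈ 13.4 mm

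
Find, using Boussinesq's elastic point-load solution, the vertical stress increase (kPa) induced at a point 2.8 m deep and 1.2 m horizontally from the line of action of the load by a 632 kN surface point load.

Δσ_z ≈ 25.3 kPa

Boussinesq vertical stress below a point load on an elastic half-space:
Δσ_z = 3P/(2πz²) · [1 + (r/z)²]^(−5/2)
r/z = 1.2/2.8 = 0.42857; [1+(r/z)²]^(−5/2) = 0.65602.
Δσ_z = 3×632/(2π×2.8²) × 0.65602 = 38.49 × 0.65602 = 25.25 kPa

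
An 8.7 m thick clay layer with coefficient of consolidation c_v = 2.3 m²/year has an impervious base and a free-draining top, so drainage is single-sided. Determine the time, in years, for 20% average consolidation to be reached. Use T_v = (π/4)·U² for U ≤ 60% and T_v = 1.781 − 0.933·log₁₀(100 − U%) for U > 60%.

t ≈ 1.03 years

Drainage path length: H_d = H = 8.7 m (single drainage).
U ≤ 60%: T_v = (π/4)·U² = (π/4)×0.2² = 0.031416.
t = T_v·H_d²/c_v = 0.031416×8.7²/2.3 = 1.034 years.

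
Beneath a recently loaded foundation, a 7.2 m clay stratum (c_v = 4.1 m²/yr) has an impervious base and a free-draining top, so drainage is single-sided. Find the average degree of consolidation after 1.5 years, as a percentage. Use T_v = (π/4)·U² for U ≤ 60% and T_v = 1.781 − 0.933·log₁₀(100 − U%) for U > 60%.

U ≈ 38.9 %

Drainage path length: H_d = H = 7.2 m (single drainage).
T_v = c_v·t/H_d² = 4.1×1.5/7.2² = 0.11863.
T_v = 0.11863 corresponds to the U ≤ 60% branch:
U = √(4T_v/π) = 0.3886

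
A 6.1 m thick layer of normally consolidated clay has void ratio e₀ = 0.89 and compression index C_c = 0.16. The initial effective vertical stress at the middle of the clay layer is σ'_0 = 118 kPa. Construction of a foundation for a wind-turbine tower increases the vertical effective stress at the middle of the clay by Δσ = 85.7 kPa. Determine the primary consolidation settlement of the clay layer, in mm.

Final effective stress: σ'_f = σ'_0 + Δσ = 118 + 85.7 = 203.7 kPa.
Normally consolidated clay, so the full stress increment lies on the virgin compression line:
S_c = C_c·H/(1+e₀)·log₁₀(σ'_f/σ'_0) = 0.16×6.1/(1+0.89)×log₁₀(203.7/118)
    = 0.5164 × 0.23711 = 0.1224 m

S_c ≈ 122 mm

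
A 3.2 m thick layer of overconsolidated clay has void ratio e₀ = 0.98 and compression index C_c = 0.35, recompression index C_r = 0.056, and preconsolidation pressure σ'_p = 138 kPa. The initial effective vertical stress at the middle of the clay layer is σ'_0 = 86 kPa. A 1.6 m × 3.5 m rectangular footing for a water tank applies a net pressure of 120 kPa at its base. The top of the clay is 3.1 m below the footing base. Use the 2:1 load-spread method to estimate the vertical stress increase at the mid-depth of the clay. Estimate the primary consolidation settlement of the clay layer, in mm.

Mid-depth of clay below the footing base: z = 3.1 + 3.2/2 = 4.7 m.
Stress increase at mid-clay by the 2:1 spreading method:
Δσ = qBL/((B+z)(L+z)) = 120×1.6×3.5/((1.6+4.7)(3.5+4.7)) = 13.008 kPa
Final effective stress: σ'_f = 86 + 13.008 = 99.008 kPa.
σ'_f = 99.008 ≤ σ'_p = 138 kPa, so the clay remains overconsolidated and only the recompression index applies:
S_c = C_r·H/(1+e₀)·log₁₀(σ'_f/σ'_0) = 0.056×3.2/1.98×log₁₀(99.008/86)
    = 0.090507 × 0.061172 = 0.005537 m

S_c ≈ 5.54 mm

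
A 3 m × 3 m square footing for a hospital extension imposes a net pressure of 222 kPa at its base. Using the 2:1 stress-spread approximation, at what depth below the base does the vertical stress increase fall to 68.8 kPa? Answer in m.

z ≈ 2.39 m

2:1 spreading — at depth z the loaded area has grown by z in each plan dimension:
qB²/(B+z)² = Δσ_z ⇒ z = B(√(q/Δσ_z) − 1) = 3×(√(222/68.8) − 1) = 2.389 m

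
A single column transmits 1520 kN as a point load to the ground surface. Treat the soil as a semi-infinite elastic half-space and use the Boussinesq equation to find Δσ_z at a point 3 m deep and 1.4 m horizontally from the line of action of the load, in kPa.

Δσ_z ≈ 49.3 kPa

Boussinesq vertical stress below a point load on an elastic half-space:
Δσ_z = 3P/(2πz²) · [1 + (r/z)²]^(−5/2)
r/z = 1.4/3 = 0.46667; [1+(r/z)²]^(−5/2) = 0.61105.
Δσ_z = 3×1520/(2π×3²) × 0.61105 = 80.639 × 0.61105 = 49.27 kPa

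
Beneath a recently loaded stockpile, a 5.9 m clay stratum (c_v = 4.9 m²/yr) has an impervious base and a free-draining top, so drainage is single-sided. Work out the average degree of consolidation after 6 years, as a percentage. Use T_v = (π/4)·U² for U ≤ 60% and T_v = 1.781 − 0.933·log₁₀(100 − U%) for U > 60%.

U ≈ 89.9 %

Drainage path length: H_d = H = 5.9 m (single drainage).
T_v = c_v·t/H_d² = 4.9×6/5.9² = 0.84458.
T_v = 0.84458 corresponds to the U > 60% branch:
U = 1 − 10^((1.781 − T_v)/0.933)/100 = 0.8992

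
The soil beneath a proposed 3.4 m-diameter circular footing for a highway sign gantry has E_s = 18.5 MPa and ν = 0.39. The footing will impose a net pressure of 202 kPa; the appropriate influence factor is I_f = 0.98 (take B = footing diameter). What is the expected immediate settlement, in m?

Immediate (elastic) settlement: S_e = q·B·(1−ν²)/E_s · I_f.
E_s = 18.5 MPa = 18500 kPa.
S_e = 202 × 3.4 × (1 − 0.39²) / 18500 × 0.98
    = 202 × 3.4 × 0.8479 / 18500 × 0.98
    = 0.03085 m

S_e ≈ 0.0308 m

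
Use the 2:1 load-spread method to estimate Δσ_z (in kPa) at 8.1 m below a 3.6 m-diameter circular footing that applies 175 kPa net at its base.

Δσ_z ≈ 16.6 kPa

By the 2:1 method the load spreads at 1 horizontal : 2 vertical, so at depth z the loaded area has grown by z in each plan dimension:
Δσ ≈ qD²/(D+z)² = 175×3.6²/(3.6+8.1)² = 16.568 kPa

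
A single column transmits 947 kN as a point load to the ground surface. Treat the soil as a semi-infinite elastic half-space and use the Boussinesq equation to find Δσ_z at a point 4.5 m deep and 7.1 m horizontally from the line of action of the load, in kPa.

Δσ_z ≈ 0.982 kPa

Boussinesq vertical stress below a point load on an elastic half-space:
Δσ_z = 3P/(2πz²) · [1 + (r/z)²]^(−5/2)
r/z = 7.1/4.5 = 1.5778; [1+(r/z)²]^(−5/2) = 0.043967.
Δσ_z = 3×947/(2π×4.5²) × 0.043967 = 22.329 × 0.043967 = 0.9817 kPa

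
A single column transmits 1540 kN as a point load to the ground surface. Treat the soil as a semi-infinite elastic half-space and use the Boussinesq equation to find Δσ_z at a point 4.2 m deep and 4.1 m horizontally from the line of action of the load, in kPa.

Boussinesq vertical stress below a point load on an elastic half-space:
Δσ_z = 3P/(2πz²) · [1 + (r/z)²]^(−5/2)
r/z = 4.1/4.2 = 0.97619; [1+(r/z)²]^(−5/2) = 0.18762.
Δσ_z = 3×1540/(2π×4.2²) × 0.18762 = 41.683 × 0.18762 = 7.821 kPa

Δσ_z ≈ 7.82 kPa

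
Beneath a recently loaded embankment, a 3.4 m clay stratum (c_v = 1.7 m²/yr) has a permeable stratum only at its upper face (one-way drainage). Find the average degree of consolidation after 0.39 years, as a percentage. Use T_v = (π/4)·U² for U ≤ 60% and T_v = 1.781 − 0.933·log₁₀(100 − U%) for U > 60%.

Drainage path length: H_d = H = 3.4 m (single drainage).
T_v = c_v·t/H_d² = 1.7×0.39/3.4² = 0.057353.
T_v = 0.057353 corresponds to the U ≤ 60% branch:
U = √(4T_v/π) = 0.2702

U ≈ 27 %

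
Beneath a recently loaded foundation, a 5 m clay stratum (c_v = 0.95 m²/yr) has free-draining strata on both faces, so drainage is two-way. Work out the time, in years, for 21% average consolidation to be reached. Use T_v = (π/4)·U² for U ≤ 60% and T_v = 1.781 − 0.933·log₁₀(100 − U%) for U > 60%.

Drainage path length: H_d = H/2 = 2.5 m (double drainage).
U ≤ 60%: T_v = (π/4)·U² = (π/4)×0.21² = 0.034636.
t = T_v·H_d²/c_v = 0.034636×2.5²/0.95 = 0.2279 years.

t ≈ 0.228 years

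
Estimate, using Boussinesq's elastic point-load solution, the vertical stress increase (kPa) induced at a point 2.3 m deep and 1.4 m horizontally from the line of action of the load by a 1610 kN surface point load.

Δσ_z ≈ 66.1 kPa

Boussinesq vertical stress below a point load on an elastic half-space:
Δσ_z = 3P/(2πz²) · [1 + (r/z)²]^(−5/2)
r/z = 1.4/2.3 = 0.6087; [1+(r/z)²]^(−5/2) = 0.45477.
Δσ_z = 3×1610/(2π×2.3²) × 0.45477 = 145.32 × 0.45477 = 66.09 kPa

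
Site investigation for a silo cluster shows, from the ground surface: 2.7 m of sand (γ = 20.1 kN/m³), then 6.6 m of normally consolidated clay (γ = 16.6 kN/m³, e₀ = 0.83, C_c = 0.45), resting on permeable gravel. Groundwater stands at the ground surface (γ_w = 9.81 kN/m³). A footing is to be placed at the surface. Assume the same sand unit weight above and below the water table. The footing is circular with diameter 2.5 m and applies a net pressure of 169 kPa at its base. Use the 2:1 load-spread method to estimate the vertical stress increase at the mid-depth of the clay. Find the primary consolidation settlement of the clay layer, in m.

S_c ≈ 0.18 m

Mid-depth of clay below the ground surface: z = 2.7 + 6.6/2 = 6 m.
Total vertical stress at mid-clay: σ_v = 20.1×2.7 + 16.6×3.3 = 109.05 kPa.
Pore pressure: u = 9.81×(6 − 0) = 58.86 kPa.
Initial effective stress: σ'_0 = σ_v − u = 109.05 − 58.86 = 50.19 kPa.
Stress increase at mid-clay by the 2:1 spreading method:
Δσ ≈ qD²/(D+z)² = 169×2.5²/(2.5+6)² = 14.619 kPa
Final effective stress: σ'_f = σ'_0 + Δσ = 50.19 + 14.619 = 64.809 kPa.
Normally consolidated clay, so the full stress increment lies on the virgin compression line:
S_c = C_c·H/(1+e₀)·log₁₀(σ'_f/σ'_0) = 0.45×6.6/(1+0.83)×log₁₀(64.809/50.19)
    = 1.623 × 0.11102 = 0.1802 m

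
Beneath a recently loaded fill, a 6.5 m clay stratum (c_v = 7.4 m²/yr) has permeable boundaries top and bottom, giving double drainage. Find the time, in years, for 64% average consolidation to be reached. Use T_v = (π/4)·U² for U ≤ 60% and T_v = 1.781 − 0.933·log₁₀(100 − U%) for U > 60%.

t ≈ 0.47 years

Drainage path length: H_d = H/2 = 3.25 m (double drainage).
U > 60%: T_v = 1.781 − 0.933·log₁₀(100 − 64) = 0.32897.
t = T_v·H_d²/c_v = 0.32897×3.25²/7.4 = 0.4696 years.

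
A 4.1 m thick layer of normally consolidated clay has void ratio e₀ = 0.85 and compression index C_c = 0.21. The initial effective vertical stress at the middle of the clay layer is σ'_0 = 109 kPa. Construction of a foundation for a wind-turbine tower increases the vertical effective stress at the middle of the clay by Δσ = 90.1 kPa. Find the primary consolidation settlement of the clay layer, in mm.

S_c ≈ 122 mm

Final effective stress: σ'_f = σ'_0 + Δσ = 109 + 90.1 = 199.1 kPa.
Normally consolidated clay, so the full stress increment lies on the virgin compression line:
S_c = C_c·H/(1+e₀)·log₁₀(σ'_f/σ'_0) = 0.21×4.1/(1+0.85)×log₁₀(199.1/109)
    = 0.46541 × 0.26164 = 0.1218 m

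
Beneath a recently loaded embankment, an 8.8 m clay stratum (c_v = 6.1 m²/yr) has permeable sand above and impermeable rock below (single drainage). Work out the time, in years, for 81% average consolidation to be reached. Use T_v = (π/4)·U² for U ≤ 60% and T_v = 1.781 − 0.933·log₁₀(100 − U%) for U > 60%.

t ≈ 7.46 years

Drainage path length: H_d = H = 8.8 m (single drainage).
U > 60%: T_v = 1.781 − 0.933·log₁₀(100 − 81) = 0.58792.
t = T_v·H_d²/c_v = 0.58792×8.8²/6.1 = 7.464 years.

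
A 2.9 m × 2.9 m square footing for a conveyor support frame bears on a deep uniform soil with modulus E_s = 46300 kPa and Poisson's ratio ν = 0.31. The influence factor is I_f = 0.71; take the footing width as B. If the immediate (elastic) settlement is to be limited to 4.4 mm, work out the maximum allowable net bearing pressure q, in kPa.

q ≈ 109 kPa

S_e = q·B·(1−ν²)/E_s · I_f  ⇒  q = S_e·E_s / (B·(1−ν²)·I_f).
q = 0.0044 × 46300 / (2.9 × 0.9039 × 0.71) = 109.5 kPa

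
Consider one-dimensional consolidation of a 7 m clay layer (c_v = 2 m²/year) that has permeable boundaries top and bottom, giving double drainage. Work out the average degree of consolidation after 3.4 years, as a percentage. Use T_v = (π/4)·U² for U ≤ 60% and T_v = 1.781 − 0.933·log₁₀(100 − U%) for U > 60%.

U ≈ 79.4 %

Drainage path length: H_d = H/2 = 3.5 m (double drainage).
T_v = c_v·t/H_d² = 2×3.4/3.5² = 0.5551.
T_v = 0.5551 corresponds to the U > 60% branch:
U = 1 − 10^((1.781 − T_v)/0.933)/100 = 0.794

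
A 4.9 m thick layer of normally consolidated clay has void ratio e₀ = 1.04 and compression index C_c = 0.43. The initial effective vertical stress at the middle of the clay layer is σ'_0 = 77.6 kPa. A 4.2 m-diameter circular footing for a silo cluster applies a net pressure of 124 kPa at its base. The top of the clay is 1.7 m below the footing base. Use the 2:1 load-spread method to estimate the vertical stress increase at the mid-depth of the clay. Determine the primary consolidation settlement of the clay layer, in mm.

Mid-depth of clay below the footing base: z = 1.7 + 4.9/2 = 4.15 m.
Stress increase at mid-clay by the 2:1 spreading method:
Δσ ≈ qD²/(D+z)² = 124×4.2²/(4.2+4.15)² = 31.372 kPa
Final effective stress: σ'_f = σ'_0 + Δσ = 77.6 + 31.372 = 108.97 kPa.
Normally consolidated clay, so the full stress increment lies on the virgin compression line:
S_c = C_c·H/(1+e₀)·log₁₀(σ'_f/σ'_0) = 0.43×4.9/(1+1.04)×log₁₀(108.97/77.6)
    = 1.0328 × 0.14745 = 0.1523 m

S_c ≈ 152 mm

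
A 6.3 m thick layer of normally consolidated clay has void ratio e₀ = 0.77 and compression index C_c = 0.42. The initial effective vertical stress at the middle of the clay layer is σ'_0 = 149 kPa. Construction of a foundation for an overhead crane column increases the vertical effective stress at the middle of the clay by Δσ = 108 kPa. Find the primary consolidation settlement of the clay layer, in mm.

S_c ≈ 354 mm

Final effective stress: σ'_f = σ'_0 + Δσ = 149 + 108 = 257 kPa.
Normally consolidated clay, so the full stress increment lies on the virgin compression line:
S_c = C_c·H/(1+e₀)·log₁₀(σ'_f/σ'_0) = 0.42×6.3/(1+0.77)×log₁₀(257/149)
    = 1.4949 × 0.23675 = 0.3539 m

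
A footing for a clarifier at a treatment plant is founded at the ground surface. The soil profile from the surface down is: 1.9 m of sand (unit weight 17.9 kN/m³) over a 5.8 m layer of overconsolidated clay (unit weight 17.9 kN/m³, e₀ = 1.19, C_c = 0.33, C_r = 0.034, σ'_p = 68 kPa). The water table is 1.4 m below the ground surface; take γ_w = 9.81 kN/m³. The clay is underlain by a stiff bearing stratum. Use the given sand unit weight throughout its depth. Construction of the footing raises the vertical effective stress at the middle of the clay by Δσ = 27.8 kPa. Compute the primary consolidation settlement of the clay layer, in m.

S_c ≈ 0.0735 m

Mid-depth of clay below the ground surface: z = 1.9 + 5.8/2 = 4.8 m.
Total vertical stress at mid-clay: σ_v = 17.9×1.9 + 17.9×2.9 = 85.92 kPa.
Pore pressure: u = 9.81×(4.8 − 1.4) = 33.354 kPa.
Initial effective stress: σ'_0 = σ_v − u = 85.92 − 33.354 = 52.566 kPa.
Final effective stress: σ'_f = 52.566 + 27.8 = 80.366 kPa.
σ'_f = 80.366 > σ'_p = 68 kPa, so the stress path crosses the preconsolidation pressure — recompression up to σ'_p, then virgin compression beyond:
S_c = H/(1+e₀)·[C_r·log₁₀(σ'_p/σ'_0) + C_c·log₁₀(σ'_f/σ'_p)]
    = 5.8/2.19 × [0.034×log₁₀(68/52.566) + 0.33×log₁₀(80.366/68)]
    = 2.6484 × [0.0038013 + 0.023946] = 0.07349 m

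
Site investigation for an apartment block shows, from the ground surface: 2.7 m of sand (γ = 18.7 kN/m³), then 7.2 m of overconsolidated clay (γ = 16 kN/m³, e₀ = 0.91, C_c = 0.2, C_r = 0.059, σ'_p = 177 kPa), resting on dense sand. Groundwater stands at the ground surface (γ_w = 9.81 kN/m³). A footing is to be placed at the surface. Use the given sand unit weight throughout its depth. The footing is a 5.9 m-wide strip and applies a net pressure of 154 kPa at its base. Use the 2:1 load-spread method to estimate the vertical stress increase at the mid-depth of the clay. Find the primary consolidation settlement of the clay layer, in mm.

Mid-depth of clay below the ground surface: z = 2.7 + 7.2/2 = 6.3 m.
Total vertical stress at mid-clay: σ_v = 18.7×2.7 + 16×3.6 = 108.09 kPa.
Pore pressure: u = 9.81×(6.3 − 0) = 61.803 kPa.
Initial effective stress: σ'_0 = σ_v − u = 108.09 − 61.803 = 46.287 kPa.
Stress increase at mid-clay by the 2:1 spreading method:
Δσ = qB/(B+z) = 154×5.9/(5.9+6.3) = 74.475 kPa
Final effective stress: σ'_f = 46.287 + 74.475 = 120.76 kPa.
σ'_f = 120.76 ≤ σ'_p = 177 kPa, so the clay remains overconsolidated and only the recompression index applies:
S_c = C_r·H/(1+e₀)·log₁₀(σ'_f/σ'_0) = 0.059×7.2/1.91×log₁₀(120.76/46.287)
    = 0.22241 × 0.41646 = 0.09262 m

S_c ≈ 92.6 mm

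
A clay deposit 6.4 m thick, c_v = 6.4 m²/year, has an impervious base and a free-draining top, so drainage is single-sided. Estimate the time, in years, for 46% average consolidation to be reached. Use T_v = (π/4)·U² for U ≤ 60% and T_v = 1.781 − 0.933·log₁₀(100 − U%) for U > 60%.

Drainage path length: H_d = H = 6.4 m (single drainage).
U ≤ 60%: T_v = (π/4)·U² = (π/4)×0.46² = 0.16619.
t = T_v·H_d²/c_v = 0.16619×6.4²/6.4 = 1.064 years.

t ≈ 1.06 years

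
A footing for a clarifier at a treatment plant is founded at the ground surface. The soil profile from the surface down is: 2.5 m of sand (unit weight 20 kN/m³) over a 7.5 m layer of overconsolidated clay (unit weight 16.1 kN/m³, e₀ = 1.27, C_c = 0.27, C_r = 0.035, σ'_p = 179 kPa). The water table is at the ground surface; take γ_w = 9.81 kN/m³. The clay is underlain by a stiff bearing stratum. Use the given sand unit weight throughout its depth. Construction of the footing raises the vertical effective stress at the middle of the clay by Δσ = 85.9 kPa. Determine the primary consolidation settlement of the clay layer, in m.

S_c ≈ 0.0508 m

Mid-depth of clay below the ground surface: z = 2.5 + 7.5/2 = 6.25 m.
Total vertical stress at mid-clay: σ_v = 20×2.5 + 16.1×3.75 = 110.38 kPa.
Pore pressure: u = 9.81×(6.25 − 0) = 61.312 kPa.
Initial effective stress: σ'_0 = σ_v − u = 110.38 − 61.312 = 49.068 kPa.
Final effective stress: σ'_f = 49.068 + 85.9 = 134.97 kPa.
σ'_f = 134.97 ≤ σ'_p = 179 kPa, so the clay remains overconsolidated and only the recompression index applies:
S_c = C_r·H/(1+e₀)·log₁₀(σ'_f/σ'_0) = 0.035×7.5/2.27×log₁₀(134.97/49.068)
    = 0.11564 × 0.43944 = 0.05082 m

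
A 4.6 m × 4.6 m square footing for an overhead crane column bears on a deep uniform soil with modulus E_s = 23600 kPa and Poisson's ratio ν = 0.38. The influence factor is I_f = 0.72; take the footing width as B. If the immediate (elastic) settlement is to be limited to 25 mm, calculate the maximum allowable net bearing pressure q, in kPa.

S_e = q·B·(1−ν²)/E_s · I_f  ⇒  q = S_e·E_s / (B·(1−ν²)·I_f).
q = 0.025 × 23600 / (4.6 × 0.8556 × 0.72) = 208.2 kPa

q ≈ 208 kPa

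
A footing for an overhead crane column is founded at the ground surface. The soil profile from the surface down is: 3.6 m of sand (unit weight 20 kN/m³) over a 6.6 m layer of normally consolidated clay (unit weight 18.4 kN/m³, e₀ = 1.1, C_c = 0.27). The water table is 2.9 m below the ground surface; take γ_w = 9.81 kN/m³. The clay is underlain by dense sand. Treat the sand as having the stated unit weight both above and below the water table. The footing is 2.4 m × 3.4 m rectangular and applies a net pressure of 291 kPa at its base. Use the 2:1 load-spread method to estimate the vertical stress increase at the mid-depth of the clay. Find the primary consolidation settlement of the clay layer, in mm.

Mid-depth of clay below the ground surface: z = 3.6 + 6.6/2 = 6.9 m.
Total vertical stress at mid-clay: σ_v = 20×3.6 + 18.4×3.3 = 132.72 kPa.
Pore pressure: u = 9.81×(6.9 − 2.9) = 39.24 kPa.
Initial effective stress: σ'_0 = σ_v − u = 132.72 − 39.24 = 93.48 kPa.
Stress increase at mid-clay by the 2:1 spreading method:
Δσ = qBL/((B+z)(L+z)) = 291×2.4×3.4/((2.4+6.9)(3.4+6.9)) = 24.789 kPa
Final effective stress: σ'_f = σ'_0 + Δσ = 93.48 + 24.789 = 118.27 kPa.
Normally consolidated clay, so the full stress increment lies on the virgin compression line:
S_c = C_c·H/(1+e₀)·log₁₀(σ'_f/σ'_0) = 0.27×6.6/(1+1.1)×log₁₀(118.27/93.48)
    = 0.84857 × 0.10216 = 0.08669 m

S_c ≈ 86.7 mm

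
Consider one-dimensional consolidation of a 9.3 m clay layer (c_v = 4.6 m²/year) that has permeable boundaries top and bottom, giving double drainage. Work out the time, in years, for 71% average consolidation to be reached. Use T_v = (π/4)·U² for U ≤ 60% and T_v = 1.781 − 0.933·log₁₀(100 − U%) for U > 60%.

Drainage path length: H_d = H/2 = 4.65 m (double drainage).
U > 60%: T_v = 1.781 − 0.933·log₁₀(100 − 71) = 0.41658.
t = T_v·H_d²/c_v = 0.41658×4.65²/4.6 = 1.958 years.

t ≈ 1.96 years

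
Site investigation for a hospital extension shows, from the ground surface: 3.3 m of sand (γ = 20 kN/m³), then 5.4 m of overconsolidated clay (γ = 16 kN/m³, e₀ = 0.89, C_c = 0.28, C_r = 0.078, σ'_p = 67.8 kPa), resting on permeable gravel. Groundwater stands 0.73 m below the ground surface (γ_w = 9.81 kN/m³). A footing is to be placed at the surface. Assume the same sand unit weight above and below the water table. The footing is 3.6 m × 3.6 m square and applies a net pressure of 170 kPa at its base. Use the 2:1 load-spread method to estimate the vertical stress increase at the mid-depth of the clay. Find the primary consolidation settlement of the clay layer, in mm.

Mid-depth of clay below the ground surface: z = 3.3 + 5.4/2 = 6 m.
Total vertical stress at mid-clay: σ_v = 20×3.3 + 16×2.7 = 109.2 kPa.
Pore pressure: u = 9.81×(6 − 0.73) = 51.699 kPa.
Initial effective stress: σ'_0 = σ_v − u = 109.2 − 51.699 = 57.501 kPa.
Stress increase at mid-clay by the 2:1 spreading method:
Δσ = qBL/((B+z)(L+z)) = 170×3.6×3.6/((3.6+6)(3.6+6)) = 23.906 kPa
Final effective stress: σ'_f = 57.501 + 23.906 = 81.407 kPa.
σ'_f = 81.407 > σ'_p = 67.8 kPa, so the stress path crosses the preconsolidation pressure — recompression up to σ'_p, then virgin compression beyond:
S_c = H/(1+e₀)·[C_r·log₁₀(σ'_p/σ'_0) + C_c·log₁₀(σ'_f/σ'_p)]
    = 5.4/1.89 × [0.078×log₁₀(67.8/57.501) + 0.28×log₁₀(81.407/67.8)]
    = 2.8571 × [0.0055812 + 0.022241] = 0.07949 m

S_c ≈ 79.5 mm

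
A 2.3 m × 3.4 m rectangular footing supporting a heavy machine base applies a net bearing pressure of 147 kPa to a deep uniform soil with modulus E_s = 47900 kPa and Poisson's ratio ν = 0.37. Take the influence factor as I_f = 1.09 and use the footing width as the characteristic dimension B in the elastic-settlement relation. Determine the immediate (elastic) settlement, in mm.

S_e ≈ 6.64 mm

Immediate (elastic) settlement: S_e = q·B·(1−ν²)/E_s · I_f.
S_e = 147 × 2.3 × (1 − 0.37²) / 47900 × 1.09
    = 147 × 2.3 × 0.8631 / 47900 × 1.09
    = 0.00664 m = 6.64 mm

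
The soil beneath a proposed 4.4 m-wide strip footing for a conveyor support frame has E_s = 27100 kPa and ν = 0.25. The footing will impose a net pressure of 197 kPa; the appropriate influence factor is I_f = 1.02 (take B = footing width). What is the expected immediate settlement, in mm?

S_e ≈ 30.6 mm

Immediate (elastic) settlement: S_e = q·B·(1−ν²)/E_s · I_f.
S_e = 197 × 4.4 × (1 − 0.25²) / 27100 × 1.02
    = 197 × 4.4 × 0.9375 / 27100 × 1.02
    = 0.03059 m = 30.59 mm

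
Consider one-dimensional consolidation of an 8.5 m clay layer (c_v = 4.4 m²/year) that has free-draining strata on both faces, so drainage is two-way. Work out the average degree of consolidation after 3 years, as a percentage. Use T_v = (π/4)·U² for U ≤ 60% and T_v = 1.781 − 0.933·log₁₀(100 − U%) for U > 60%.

U ≈ 86.6 %

Drainage path length: H_d = H/2 = 4.25 m (double drainage).
T_v = c_v·t/H_d² = 4.4×3/4.25² = 0.7308.
T_v = 0.7308 corresponds to the U > 60% branch:
U = 1 − 10^((1.781 − T_v)/0.933)/100 = 0.8665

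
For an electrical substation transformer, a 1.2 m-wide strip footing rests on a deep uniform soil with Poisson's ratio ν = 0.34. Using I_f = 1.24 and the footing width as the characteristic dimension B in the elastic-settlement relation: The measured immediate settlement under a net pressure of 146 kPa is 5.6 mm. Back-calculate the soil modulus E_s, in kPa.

E_s ≈ 34300 kPa

S_e = q·B·(1−ν²)/E_s · I_f  ⇒  E_s = q·B·(1−ν²)·I_f / S_e.
E_s = 146 × 1.2 × 0.8844 × 1.24 / 0.0056 = 34310 kPa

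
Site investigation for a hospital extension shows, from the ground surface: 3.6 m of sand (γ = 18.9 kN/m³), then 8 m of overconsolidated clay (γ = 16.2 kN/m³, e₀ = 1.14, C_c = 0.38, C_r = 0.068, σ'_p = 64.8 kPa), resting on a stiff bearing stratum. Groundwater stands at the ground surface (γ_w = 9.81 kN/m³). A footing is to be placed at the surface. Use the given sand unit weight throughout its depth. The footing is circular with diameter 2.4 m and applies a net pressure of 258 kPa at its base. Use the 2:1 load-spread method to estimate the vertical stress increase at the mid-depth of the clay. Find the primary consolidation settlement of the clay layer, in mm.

S_c ≈ 86.4 mm

Mid-depth of clay below the ground surface: z = 3.6 + 8/2 = 7.6 m.
Total vertical stress at mid-clay: σ_v = 18.9×3.6 + 16.2×4 = 132.84 kPa.
Pore pressure: u = 9.81×(7.6 − 0) = 74.556 kPa.
Initial effective stress: σ'_0 = σ_v − u = 132.84 − 74.556 = 58.284 kPa.
Stress increase at mid-clay by the 2:1 spreading method:
Δσ ≈ qD²/(D+z)² = 258×2.4²/(2.4+7.6)² = 14.861 kPa
Final effective stress: σ'_f = 58.284 + 14.861 = 73.145 kPa.
σ'_f = 73.145 > σ'_p = 64.8 kPa, so the stress path crosses the preconsolidation pressure — recompression up to σ'_p, then virgin compression beyond:
S_c = H/(1+e₀)·[C_r·log₁₀(σ'_p/σ'_0) + C_c·log₁₀(σ'_f/σ'_p)]
    = 8/2.14 × [0.068×log₁₀(64.8/58.284) + 0.38×log₁₀(73.145/64.8)]
    = 3.7383 × [0.0031297 + 0.019992] = 0.08644 m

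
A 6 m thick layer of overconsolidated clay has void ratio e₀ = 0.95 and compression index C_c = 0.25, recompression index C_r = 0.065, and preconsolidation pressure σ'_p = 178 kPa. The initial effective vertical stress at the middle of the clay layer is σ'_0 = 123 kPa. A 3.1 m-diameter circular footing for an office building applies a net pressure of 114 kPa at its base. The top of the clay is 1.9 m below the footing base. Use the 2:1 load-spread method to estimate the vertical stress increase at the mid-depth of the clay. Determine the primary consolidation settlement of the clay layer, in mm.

S_c ≈ 11.3 mm

Mid-depth of clay below the footing base: z = 1.9 + 6/2 = 4.9 m.
Stress increase at mid-clay by the 2:1 spreading method:
Δσ ≈ qD²/(D+z)² = 114×3.1²/(3.1+4.9)² = 17.118 kPa
Final effective stress: σ'_f = 123 + 17.118 = 140.12 kPa.
σ'_f = 140.12 ≤ σ'_p = 178 kPa, so the clay remains overconsolidated and only the recompression index applies:
S_c = C_r·H/(1+e₀)·log₁₀(σ'_f/σ'_0) = 0.065×6/1.95×log₁₀(140.12/123)
    = 0.2 × 0.056595 = 0.01132 m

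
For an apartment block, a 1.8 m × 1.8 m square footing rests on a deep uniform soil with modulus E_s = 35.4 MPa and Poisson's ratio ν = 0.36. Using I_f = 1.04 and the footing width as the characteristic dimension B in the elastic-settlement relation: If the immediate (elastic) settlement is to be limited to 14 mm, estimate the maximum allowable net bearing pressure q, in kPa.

q ≈ 304 kPa

E_s = 35.4 MPa = 35400 kPa.
S_e = q·B·(1−ν²)/E_s · I_f  ⇒  q = S_e·E_s / (B·(1−ν²)·I_f).
q = 0.014 × 35400 / (1.8 × 0.8704 × 1.04) = 304.2 kPa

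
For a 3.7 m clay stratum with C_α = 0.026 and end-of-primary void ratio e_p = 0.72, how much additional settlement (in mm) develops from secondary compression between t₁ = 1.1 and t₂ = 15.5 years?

Secondary compression: S_s = C_α·H/(1+e_p)·log₁₀(t₂/t₁)
S_s = 0.026×3.7/(1+0.72)×log₁₀(15.5/1.1)
    = 0.05593 × 1.149 = 0.06426 m

S_s ≈ 64.3 mm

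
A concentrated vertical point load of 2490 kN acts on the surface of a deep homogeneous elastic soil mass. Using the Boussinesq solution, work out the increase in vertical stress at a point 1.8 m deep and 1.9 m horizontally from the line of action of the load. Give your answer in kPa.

Δσ_z ≈ 56.5 kPa

Boussinesq vertical stress below a point load on an elastic half-space:
Δσ_z = 3P/(2πz²) · [1 + (r/z)²]^(−5/2)
r/z = 1.9/1.8 = 1.0556; [1+(r/z)²]^(−5/2) = 0.15386.
Δσ_z = 3×2490/(2π×1.8²) × 0.15386 = 366.94 × 0.15386 = 56.46 kPa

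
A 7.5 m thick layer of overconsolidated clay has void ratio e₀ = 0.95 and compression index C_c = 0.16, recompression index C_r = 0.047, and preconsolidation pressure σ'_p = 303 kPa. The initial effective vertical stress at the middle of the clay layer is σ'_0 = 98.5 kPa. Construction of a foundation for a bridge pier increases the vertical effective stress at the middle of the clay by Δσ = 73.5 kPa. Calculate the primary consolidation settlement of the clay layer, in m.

Final effective stress: σ'_f = 98.5 + 73.5 = 172 kPa.
σ'_f = 172 ≤ σ'_p = 303 kPa, so the clay remains overconsolidated and only the recompression index applies:
S_c = C_r·H/(1+e₀)·log₁₀(σ'_f/σ'_0) = 0.047×7.5/1.95×log₁₀(172/98.5)
    = 0.18077 × 0.24209 = 0.04376 m

S_c ≈ 0.0438 m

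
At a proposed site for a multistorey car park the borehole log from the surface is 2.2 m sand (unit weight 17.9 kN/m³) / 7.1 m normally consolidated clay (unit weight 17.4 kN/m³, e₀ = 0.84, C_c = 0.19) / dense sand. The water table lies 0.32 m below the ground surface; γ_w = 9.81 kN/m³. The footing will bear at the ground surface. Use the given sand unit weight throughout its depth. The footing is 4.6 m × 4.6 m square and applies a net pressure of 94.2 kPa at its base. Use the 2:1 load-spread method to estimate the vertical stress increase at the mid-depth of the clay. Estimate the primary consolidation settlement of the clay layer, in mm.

Mid-depth of clay below the ground surface: z = 2.2 + 7.1/2 = 5.75 m.
Total vertical stress at mid-clay: σ_v = 17.9×2.2 + 17.4×3.55 = 101.15 kPa.
Pore pressure: u = 9.81×(5.75 − 0.32) = 53.268 kPa.
Initial effective stress: σ'_0 = σ_v − u = 101.15 − 53.268 = 47.882 kPa.
Stress increase at mid-clay by the 2:1 spreading method:
Δσ = qBL/((B+z)(L+z)) = 94.2×4.6×4.6/((4.6+5.75)(4.6+5.75)) = 18.607 kPa
Final effective stress: σ'_f = σ'_0 + Δσ = 47.882 + 18.607 = 66.489 kPa.
Normally consolidated clay, so the full stress increment lies on the virgin compression line:
S_c = C_c·H/(1+e₀)·log₁₀(σ'_f/σ'_0) = 0.19×7.1/(1+0.84)×log₁₀(66.489/47.882)
    = 0.73315 × 0.14258 = 0.1045 m

S_c ≈ 105 mm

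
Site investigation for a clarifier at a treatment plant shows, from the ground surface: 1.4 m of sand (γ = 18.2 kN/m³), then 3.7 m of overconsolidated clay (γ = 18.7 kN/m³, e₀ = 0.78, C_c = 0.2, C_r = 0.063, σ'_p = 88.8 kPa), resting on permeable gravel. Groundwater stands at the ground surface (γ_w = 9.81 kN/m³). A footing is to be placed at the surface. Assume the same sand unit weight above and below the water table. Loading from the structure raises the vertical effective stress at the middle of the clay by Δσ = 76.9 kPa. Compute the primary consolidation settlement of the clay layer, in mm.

Mid-depth of clay below the ground surface: z = 1.4 + 3.7/2 = 3.25 m.
Total vertical stress at mid-clay: σ_v = 18.2×1.4 + 18.7×1.85 = 60.075 kPa.
Pore pressure: u = 9.81×(3.25 − 0) = 31.883 kPa.
Initial effective stress: σ'_0 = σ_v − u = 60.075 − 31.883 = 28.192 kPa.
Final effective stress: σ'_f = 28.192 + 76.9 = 105.09 kPa.
σ'_f = 105.09 > σ'_p = 88.8 kPa, so the stress path crosses the preconsolidation pressure — recompression up to σ'_p, then virgin compression beyond:
S_c = H/(1+e₀)·[C_r·log₁₀(σ'_p/σ'_0) + C_c·log₁₀(σ'_f/σ'_p)]
    = 3.7/1.78 × [0.063×log₁₀(88.8/28.192) + 0.2×log₁₀(105.09/88.8)]
    = 2.0787 × [0.031392 + 0.01463] = 0.09567 m

S_c ≈ 95.7 mm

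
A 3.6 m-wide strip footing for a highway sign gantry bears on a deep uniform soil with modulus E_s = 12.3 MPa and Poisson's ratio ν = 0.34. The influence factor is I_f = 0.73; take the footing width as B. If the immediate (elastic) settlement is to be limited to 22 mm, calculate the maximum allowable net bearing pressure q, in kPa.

E_s = 12.3 MPa = 12300 kPa.
S_e = q·B·(1−ν²)/E_s · I_f  ⇒  q = S_e·E_s / (B·(1−ν²)·I_f).
q = 0.022 × 12300 / (3.6 × 0.8844 × 0.73) = 116.4 kPa

q ≈ 116 kPa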